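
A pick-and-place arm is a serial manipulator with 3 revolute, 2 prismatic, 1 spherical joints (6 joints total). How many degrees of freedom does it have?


Given: serial robot with 3 revolute, 2 prismatic, 1 spherical joints
DOF contribution per joint type: revolute=1, prismatic=1, spherical=3, fixed=0
DOF = 3*1 + 2*1 + 1*3
DOF = 8

8


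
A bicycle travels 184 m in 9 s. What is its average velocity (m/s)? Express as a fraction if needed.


Given: distance d = 184 m, time t = 9 s
Using v = d / t
v = 184 / 9
v = 184/9 m/s

184/9 m/s


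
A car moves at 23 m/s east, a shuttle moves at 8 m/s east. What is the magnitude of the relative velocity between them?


Given: v_A = 23 m/s east, v_B = 8 m/s east
Both move in the same direction; relative speed = |v_A - v_B|
|23 - 8| = |15|
= 15 m/s

15 m/s


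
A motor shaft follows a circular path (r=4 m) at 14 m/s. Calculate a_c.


Given: v = 14 m/s, r = 4 m
Using a_c = v^2 / r
a_c = 14^2 / 4
a_c = 196 / 4
a_c = 49 m/s^2

49 m/s^2


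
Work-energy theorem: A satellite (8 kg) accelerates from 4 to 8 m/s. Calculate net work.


Given: m = 8 kg, v0 = 4 m/s, v = 8 m/s
Using W = (1/2)*m*(v^2 - v0^2)
v^2 = 8^2 = 64
v0^2 = 4^2 = 16
v^2 - v0^2 = 64 - 16 = 48
W = (1/2)*8*48 = 192 J

192 J


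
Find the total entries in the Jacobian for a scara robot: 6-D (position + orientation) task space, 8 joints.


Given: task space dimension = 6, joints = 8
Jacobian is a 6 x 8 matrix
Total entries = rows * columns
Total = 6 * 8
Total = 48

48


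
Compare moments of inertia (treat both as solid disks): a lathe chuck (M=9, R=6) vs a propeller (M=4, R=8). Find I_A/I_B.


Given: M1=9 kg, R1=6 m, M2=4 kg, R2=8 m
For a disk: I = (1/2)*M*R^2, so I_A/I_B = (M1*R1^2)/(M2*R2^2)
M1*R1^2 = 9*36 = 324
M2*R2^2 = 4*64 = 256
I_A/I_B = 324/256 = 81/64

81/64


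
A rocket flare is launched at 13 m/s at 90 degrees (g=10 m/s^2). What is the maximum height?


Given: v0 = 13 m/s, theta = 90 deg, g = 10 m/s^2
sin^2(90) = 1
Using H = v0^2 * sin^2(theta) / (2*g)
H = 13^2 * 1 / (2*10)
H = 169 * 1 / 20
H = 169 / 20
H = 169/20 m

169/20 m


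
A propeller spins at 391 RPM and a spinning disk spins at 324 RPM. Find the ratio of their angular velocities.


Given: RPM_A = 391, RPM_B = 324
omega = 2*pi*RPM/60, so omega_A/omega_B = RPM_A / RPM_B
omega_A/omega_B = 391 / 324
omega_A/omega_B = 391/324

391/324


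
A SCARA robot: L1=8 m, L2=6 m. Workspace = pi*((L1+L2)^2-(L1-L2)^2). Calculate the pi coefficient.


Given: L1 = 8, L2 = 6
(L1+L2)^2 = (14)^2 = 196
(L1-L2)^2 = (2)^2 = 4
Difference = 196 - 4 = 192
This equals 4*L1*L2 = 4*8*6 = 192
Workspace area = 192*pi

192


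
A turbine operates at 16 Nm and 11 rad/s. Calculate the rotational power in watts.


Given: tau = 16 Nm, omega = 11 rad/s
Using P = tau * omega
P = 16 * 11
P = 176 W

176 W


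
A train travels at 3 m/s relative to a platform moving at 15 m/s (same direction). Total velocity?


Given: object velocity = 3 m/s, platform velocity = 15 m/s (same direction)
Using classical velocity addition: v_total = v_object + v_platform
v_total = 3 + 15
v_total = 18 m/s

18 m/s


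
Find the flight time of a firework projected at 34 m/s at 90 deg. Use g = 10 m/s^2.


Given: v0 = 34 m/s, theta = 90 deg, g = 10 m/s^2
sin(90) = 1
Using T = 2*v0*sin(theta) / g
T = 2*34*1 / 10
T = 68 / 10
T = 34/5 s

34/5 s


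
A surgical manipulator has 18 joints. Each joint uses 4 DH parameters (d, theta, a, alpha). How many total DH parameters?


Given: 18 joints, 4 DH parameters per joint (d, theta, a, alpha)
Total DH parameters = number_of_joints * 4
Total = 18 * 4
Total = 72

72


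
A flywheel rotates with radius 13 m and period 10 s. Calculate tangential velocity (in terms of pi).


Given: radius r = 13 m, period T = 10 s
Using v = 2*pi*r / T
v = 2*pi*13 / 10
v = 26*pi / 10
v = 13/5*pi m/s

13/5*pi m/s


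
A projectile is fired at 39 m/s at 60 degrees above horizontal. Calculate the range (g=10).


Given: v0 = 39 m/s, theta = 60 deg, g = 10 m/s^2
sin(2*60) = sin(120) = sqrt(3)/2
Using R = v0^2 * sin(2*theta) / g
R = 39^2 * (sqrt(3)/2) / 10
R = 1521 * sqrt(3) / 20
R = 1521/20*sqrt(3) m

1521/20*sqrt(3) m


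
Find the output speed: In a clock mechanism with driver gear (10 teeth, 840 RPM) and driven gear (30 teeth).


Given: N1 = 10 teeth, w1 = 840 RPM, N2 = 30 teeth
Using N1*w1 = N2*w2
w2 = N1*w1 / N2
w2 = 10*840 / 30
w2 = 8400 / 30
w2 = 280 RPM

280 RPM


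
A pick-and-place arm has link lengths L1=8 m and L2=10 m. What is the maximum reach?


Given: L1 = 8 m, L2 = 10 m
For a 2-link planar arm, max reach = L1 + L2 (fully extended)
Max reach = 8 + 10
Max reach = 18 m

18 m


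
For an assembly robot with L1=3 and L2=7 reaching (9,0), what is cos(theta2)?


Given: L1 = 3, L2 = 7, target (x, y) = (9, 0)
Using cos(theta2) = (x^2 + y^2 - L1^2 - L2^2) / (2*L1*L2)
x^2 + y^2 = 9^2 + 0 = 81
L1^2 + L2^2 = 9 + 49 = 58
Numerator = 81 - 58 = 23
Denominator = 2*3*7 = 42
cos(theta2) = 23/42 = 23/42

23/42


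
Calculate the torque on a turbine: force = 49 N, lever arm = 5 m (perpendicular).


Given: F = 49 N, r = 5 m, angle = 90 deg (perpendicular)
Using tau = F * r * sin(90)
sin(90) = 1
tau = 49 * 5 * 1
tau = 245 Nm

245 Nm


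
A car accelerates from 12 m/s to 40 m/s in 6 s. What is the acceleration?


Given: initial velocity v0 = 12 m/s, final velocity v = 40 m/s, time t = 6 s
Using a = (v - v0) / t
a = (40 - 12) / 6
a = 28 / 6
a = 14/3 m/s^2

14/3 m/s^2


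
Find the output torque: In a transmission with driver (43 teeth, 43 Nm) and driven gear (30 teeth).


Given: N1 = 43, N2 = 30, T1 = 43 Nm
Using T2/T1 = N2/N1
T2 = T1 * N2 / N1
T2 = 43 * 30 / 43
T2 = 1290 / 43
T2 = 30 Nm

30 Nm


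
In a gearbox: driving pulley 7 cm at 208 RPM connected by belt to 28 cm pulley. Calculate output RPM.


Given: D1 = 7 cm, w1 = 208 RPM, D2 = 28 cm
Using D1*w1 = D2*w2
w2 = D1*w1 / D2
w2 = 7*208 / 28
w2 = 1456 / 28
w2 = 52 RPM

52 RPM


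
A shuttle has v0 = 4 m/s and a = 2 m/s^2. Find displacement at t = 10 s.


Given: v0 = 4 m/s, a = 2 m/s^2, t = 10 s
Using s = v0*t + (1/2)*a*t^2
s = 4*10 + (1/2)*2*10^2
s = 40 + (1/2)*200
s = 40 + 100
s = 140

140 m


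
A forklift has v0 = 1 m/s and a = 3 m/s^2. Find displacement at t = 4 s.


Given: v0 = 1 m/s, a = 3 m/s^2, t = 4 s
Using s = v0*t + (1/2)*a*t^2
s = 1*4 + (1/2)*3*4^2
s = 4 + (1/2)*48
s = 4 + 24
s = 28

28 m


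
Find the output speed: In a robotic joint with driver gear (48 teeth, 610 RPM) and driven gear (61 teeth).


Given: N1 = 48 teeth, w1 = 610 RPM, N2 = 61 teeth
Using N1*w1 = N2*w2
w2 = N1*w1 / N2
w2 = 48*610 / 61
w2 = 29280 / 61
w2 = 480 RPM

480 RPM


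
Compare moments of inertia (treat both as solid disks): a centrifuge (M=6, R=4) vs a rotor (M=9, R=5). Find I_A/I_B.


Given: M1=6 kg, R1=4 m, M2=9 kg, R2=5 m
For a disk: I = (1/2)*M*R^2, so I_A/I_B = (M1*R1^2)/(M2*R2^2)
M1*R1^2 = 6*16 = 96
M2*R2^2 = 9*25 = 225
I_A/I_B = 96/225 = 32/75

32/75


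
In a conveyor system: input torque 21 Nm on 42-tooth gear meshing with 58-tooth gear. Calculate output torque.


Given: N1 = 42, N2 = 58, T1 = 21 Nm
Using T2/T1 = N2/N1
T2 = T1 * N2 / N1
T2 = 21 * 58 / 42
T2 = 1218 / 42
T2 = 29 Nm

29 Nm


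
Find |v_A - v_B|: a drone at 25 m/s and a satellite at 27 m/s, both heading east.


Given: v_A = 25 m/s east, v_B = 27 m/s east
Both move in the same direction; relative speed = |v_A - v_B|
|25 - 27| = |-2|
= 2 m/s

2 m/s


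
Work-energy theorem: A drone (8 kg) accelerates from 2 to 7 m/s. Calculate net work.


Given: m = 8 kg, v0 = 2 m/s, v = 7 m/s
Using W = (1/2)*m*(v^2 - v0^2)
v^2 = 7^2 = 49
v0^2 = 2^2 = 4
v^2 - v0^2 = 49 - 4 = 45
W = (1/2)*8*45 = 180 J

180 J


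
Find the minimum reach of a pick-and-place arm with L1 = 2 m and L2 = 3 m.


Given: L1 = 2 m, L2 = 3 m
For a 2-link planar arm, min reach = |L1 - L2| (second link folded back)
Min reach = |2 - 3|
Min reach = 1 m

1 m


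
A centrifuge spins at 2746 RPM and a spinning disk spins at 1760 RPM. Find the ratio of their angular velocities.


Given: RPM_A = 2746, RPM_B = 1760
omega = 2*pi*RPM/60, so omega_A/omega_B = RPM_A / RPM_B
omega_A/omega_B = 2746 / 1760
omega_A/omega_B = 1373/880

1373/880


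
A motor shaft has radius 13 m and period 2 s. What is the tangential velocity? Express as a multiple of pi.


Given: radius r = 13 m, period T = 2 s
Using v = 2*pi*r / T
v = 2*pi*13 / 2
v = 26*pi / 2
v = 13*pi m/s

13*pi m/s


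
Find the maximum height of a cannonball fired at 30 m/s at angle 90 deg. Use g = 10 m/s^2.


Given: v0 = 30 m/s, theta = 90 deg, g = 10 m/s^2
sin^2(90) = 1
Using H = v0^2 * sin^2(theta) / (2*g)
H = 30^2 * 1 / (2*10)
H = 900 * 1 / 20
H = 900 / 20
H = 45 m

45 m


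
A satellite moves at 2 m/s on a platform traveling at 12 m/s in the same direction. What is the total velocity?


Given: object velocity = 2 m/s, platform velocity = 12 m/s (same direction)
Using classical velocity addition: v_total = v_object + v_platform
v_total = 2 + 12
v_total = 14 m/s

14 m/s


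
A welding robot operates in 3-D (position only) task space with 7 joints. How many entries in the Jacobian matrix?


Given: task space dimension = 3, joints = 7
Jacobian is a 3 x 7 matrix
Total entries = rows * columns
Total = 3 * 7
Total = 21

21


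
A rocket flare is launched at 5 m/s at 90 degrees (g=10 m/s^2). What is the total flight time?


Given: v0 = 5 m/s, theta = 90 deg, g = 10 m/s^2
sin(90) = 1
Using T = 2*v0*sin(theta) / g
T = 2*5*1 / 10
T = 10 / 10
T = 1 s

1 s


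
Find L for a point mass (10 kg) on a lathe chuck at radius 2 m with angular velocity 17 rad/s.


Given: m = 10 kg, r = 2 m, omega = 17 rad/s
For a point mass: I = m*r^2
I = 10*2^2 = 10*4 = 40
L = I*omega = 40*17
L = 680 kg*m^2/s

680 kg*m^2/s


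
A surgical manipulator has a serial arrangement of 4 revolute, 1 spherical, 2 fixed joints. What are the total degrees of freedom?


Given: serial robot with 4 revolute, 1 spherical, 2 fixed joints
DOF contribution per joint type: revolute=1, prismatic=1, spherical=3, fixed=0
DOF = 4*1 + 1*3 + 2*0
DOF = 7

7


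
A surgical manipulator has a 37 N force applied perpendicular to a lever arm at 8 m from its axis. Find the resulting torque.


Given: F = 37 N, r = 8 m, angle = 90 deg (perpendicular)
Using tau = F * r * sin(90)
sin(90) = 1
tau = 37 * 8 * 1
tau = 296 Nm

296 Nm


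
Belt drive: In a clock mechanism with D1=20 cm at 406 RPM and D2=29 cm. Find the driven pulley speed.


Given: D1 = 20 cm, w1 = 406 RPM, D2 = 29 cm
Using D1*w1 = D2*w2
w2 = D1*w1 / D2
w2 = 20*406 / 29
w2 = 8120 / 29
w2 = 280 RPM

280 RPM


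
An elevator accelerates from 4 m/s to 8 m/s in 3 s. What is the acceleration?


Given: initial velocity v0 = 4 m/s, final velocity v = 8 m/s, time t = 3 s
Using a = (v - v0) / t
a = (8 - 4) / 3
a = 4 / 3
a = 4/3 m/s^2

4/3 m/s^2


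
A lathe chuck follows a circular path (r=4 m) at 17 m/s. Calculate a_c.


Given: v = 17 m/s, r = 4 m
Using a_c = v^2 / r
a_c = 17^2 / 4
a_c = 289 / 4
a_c = 289/4 m/s^2

289/4 m/s^2


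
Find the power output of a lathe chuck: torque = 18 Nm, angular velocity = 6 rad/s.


Given: tau = 18 Nm, omega = 6 rad/s
Using P = tau * omega
P = 18 * 6
P = 108 W

108 W


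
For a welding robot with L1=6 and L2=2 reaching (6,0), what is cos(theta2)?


Given: L1 = 6, L2 = 2, target (x, y) = (6, 0)
Using cos(theta2) = (x^2 + y^2 - L1^2 - L2^2) / (2*L1*L2)
x^2 + y^2 = 6^2 + 0 = 36
L1^2 + L2^2 = 36 + 4 = 40
Numerator = 36 - 40 = -4
Denominator = 2*6*2 = 24
cos(theta2) = -4/24 = -1/6

-1/6


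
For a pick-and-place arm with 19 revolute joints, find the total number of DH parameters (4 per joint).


Given: 19 joints, 4 DH parameters per joint (d, theta, a, alpha)
Total DH parameters = number_of_joints * 4
Total = 19 * 4
Total = 76

76


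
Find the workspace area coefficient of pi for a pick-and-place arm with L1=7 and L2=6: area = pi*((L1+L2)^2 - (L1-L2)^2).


Given: L1 = 7, L2 = 6
(L1+L2)^2 = (13)^2 = 169
(L1-L2)^2 = (1)^2 = 1
Difference = 169 - 1 = 168
This equals 4*L1*L2 = 4*7*6 = 168
Workspace area = 168*pi

168


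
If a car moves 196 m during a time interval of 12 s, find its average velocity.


Given: distance d = 196 m, time t = 12 s
Using v = d / t
v = 196 / 12
v = 49/3 m/s

49/3 m/s


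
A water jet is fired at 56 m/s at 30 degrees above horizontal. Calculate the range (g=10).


Given: v0 = 56 m/s, theta = 30 deg, g = 10 m/s^2
sin(2*30) = sin(60) = sqrt(3)/2
Using R = v0^2 * sin(2*theta) / g
R = 56^2 * (sqrt(3)/2) / 10
R = 3136 * sqrt(3) / 20
R = 784/5*sqrt(3) m

784/5*sqrt(3) m


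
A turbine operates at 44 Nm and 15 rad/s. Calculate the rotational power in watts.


Given: tau = 44 Nm, omega = 15 rad/s
Using P = tau * omega
P = 44 * 15
P = 660 W

660 W


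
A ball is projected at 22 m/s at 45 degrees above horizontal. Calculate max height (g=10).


Given: v0 = 22 m/s, theta = 45 deg, g = 10 m/s^2
sin^2(45) = 1/2
Using H = v0^2 * sin^2(theta) / (2*g)
H = 22^2 * 1/2 / (2*10)
H = 484 * 1/2 / 20
H = 242 / 20
H = 121/10 m

121/10 m


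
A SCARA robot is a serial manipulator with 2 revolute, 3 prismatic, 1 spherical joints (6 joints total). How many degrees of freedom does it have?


Given: serial robot with 2 revolute, 3 prismatic, 1 spherical joints
DOF contribution per joint type: revolute=1, prismatic=1, spherical=3, fixed=0
DOF = 2*1 + 3*1 + 1*3
DOF = 8

8


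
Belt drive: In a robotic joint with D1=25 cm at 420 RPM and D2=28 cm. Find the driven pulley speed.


Given: D1 = 25 cm, w1 = 420 RPM, D2 = 28 cm
Using D1*w1 = D2*w2
w2 = D1*w1 / D2
w2 = 25*420 / 28
w2 = 10500 / 28
w2 = 375 RPM

375 RPM


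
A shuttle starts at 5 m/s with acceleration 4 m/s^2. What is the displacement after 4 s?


Given: v0 = 5 m/s, a = 4 m/s^2, t = 4 s
Using s = v0*t + (1/2)*a*t^2
s = 5*4 + (1/2)*4*4^2
s = 20 + (1/2)*64
s = 20 + 32
s = 52

52 m


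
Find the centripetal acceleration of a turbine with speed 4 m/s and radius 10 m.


Given: v = 4 m/s, r = 10 m
Using a_c = v^2 / r
a_c = 4^2 / 10
a_c = 16 / 10
a_c = 8/5 m/s^2

8/5 m/s^2


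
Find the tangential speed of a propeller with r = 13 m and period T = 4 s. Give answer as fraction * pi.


Given: radius r = 13 m, period T = 4 s
Using v = 2*pi*r / T
v = 2*pi*13 / 4
v = 26*pi / 4
v = 13/2*pi m/s

13/2*pi m/s


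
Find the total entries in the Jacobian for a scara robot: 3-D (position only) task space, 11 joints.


Given: task space dimension = 3, joints = 11
Jacobian is a 3 x 11 matrix
Total entries = rows * columns
Total = 3 * 11
Total = 33

33


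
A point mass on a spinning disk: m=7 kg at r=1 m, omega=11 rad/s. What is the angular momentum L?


Given: m = 7 kg, r = 1 m, omega = 11 rad/s
For a point mass: I = m*r^2
I = 7*1^2 = 7*1 = 7
L = I*omega = 7*11
L = 77 kg*m^2/s

77 kg*m^2/s


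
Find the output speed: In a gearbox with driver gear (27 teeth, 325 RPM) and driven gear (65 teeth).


Given: N1 = 27 teeth, w1 = 325 RPM, N2 = 65 teeth
Using N1*w1 = N2*w2
w2 = N1*w1 / N2
w2 = 27*325 / 65
w2 = 8775 / 65
w2 = 135 RPM

135 RPM


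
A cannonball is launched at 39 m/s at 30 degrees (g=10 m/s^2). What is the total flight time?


Given: v0 = 39 m/s, theta = 30 deg, g = 10 m/s^2
sin(30) = 1/2
Using T = 2*v0*sin(theta) / g
T = 2*39*1/2 / 10
T = 39 / 10
T = 39/10 s

39/10 s


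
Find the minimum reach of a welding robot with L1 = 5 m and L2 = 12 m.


Given: L1 = 5 m, L2 = 12 m
For a 2-link planar arm, min reach = |L1 - L2| (second link folded back)
Min reach = |5 - 12|
Min reach = 7 m

7 m


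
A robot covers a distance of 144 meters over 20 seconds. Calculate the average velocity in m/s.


Given: distance d = 144 m, time t = 20 s
Using v = d / t
v = 144 / 20
v = 36/5 m/s

36/5 m/s


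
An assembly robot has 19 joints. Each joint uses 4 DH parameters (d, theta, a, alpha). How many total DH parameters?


Given: 19 joints, 4 DH parameters per joint (d, theta, a, alpha)
Total DH parameters = number_of_joints * 4
Total = 19 * 4
Total = 76

76


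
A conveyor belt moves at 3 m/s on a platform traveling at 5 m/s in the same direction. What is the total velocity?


Given: object velocity = 3 m/s, platform velocity = 5 m/s (same direction)
Using classical velocity addition: v_total = v_object + v_platform
v_total = 3 + 5
v_total = 8 m/s

8 m/s


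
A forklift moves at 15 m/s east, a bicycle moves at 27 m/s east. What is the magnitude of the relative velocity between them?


Given: v_A = 15 m/s east, v_B = 27 m/s east
Both move in the same direction; relative speed = |v_A - v_B|
|15 - 27| = |-12|
= 12 m/s

12 m/s


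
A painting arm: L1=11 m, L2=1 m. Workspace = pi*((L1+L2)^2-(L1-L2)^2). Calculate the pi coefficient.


Given: L1 = 11, L2 = 1
(L1+L2)^2 = (12)^2 = 144
(L1-L2)^2 = (10)^2 = 100
Difference = 144 - 100 = 44
This equals 4*L1*L2 = 4*11*1 = 44
Workspace area = 44*pi

44


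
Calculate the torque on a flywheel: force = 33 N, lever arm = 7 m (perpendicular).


Given: F = 33 N, r = 7 m, angle = 90 deg (perpendicular)
Using tau = F * r * sin(90)
sin(90) = 1
tau = 33 * 7 * 1
tau = 231 Nm

231 Nm


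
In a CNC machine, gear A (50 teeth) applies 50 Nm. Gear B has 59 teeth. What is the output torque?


Given: N1 = 50, N2 = 59, T1 = 50 Nm
Using T2/T1 = N2/N1
T2 = T1 * N2 / N1
T2 = 50 * 59 / 50
T2 = 2950 / 50
T2 = 59 Nm

59 Nm


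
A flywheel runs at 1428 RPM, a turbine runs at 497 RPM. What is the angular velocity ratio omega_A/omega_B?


Given: RPM_A = 1428, RPM_B = 497
omega = 2*pi*RPM/60, so omega_A/omega_B = RPM_A / RPM_B
omega_A/omega_B = 1428 / 497
omega_A/omega_B = 204/71

204/71


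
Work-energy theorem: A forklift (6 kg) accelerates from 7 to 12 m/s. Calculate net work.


Given: m = 6 kg, v0 = 7 m/s, v = 12 m/s
Using W = (1/2)*m*(v^2 - v0^2)
v^2 = 12^2 = 144
v0^2 = 7^2 = 49
v^2 - v0^2 = 144 - 49 = 95
W = (1/2)*6*95 = 285 J

285 J


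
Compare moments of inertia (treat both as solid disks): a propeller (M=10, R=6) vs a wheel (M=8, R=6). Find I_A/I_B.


Given: M1=10 kg, R1=6 m, M2=8 kg, R2=6 m
For a disk: I = (1/2)*M*R^2, so I_A/I_B = (M1*R1^2)/(M2*R2^2)
M1*R1^2 = 10*36 = 360
M2*R2^2 = 8*36 = 288
I_A/I_B = 360/288 = 5/4

5/4


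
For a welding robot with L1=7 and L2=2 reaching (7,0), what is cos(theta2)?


Given: L1 = 7, L2 = 2, target (x, y) = (7, 0)
Using cos(theta2) = (x^2 + y^2 - L1^2 - L2^2) / (2*L1*L2)
x^2 + y^2 = 7^2 + 0 = 49
L1^2 + L2^2 = 49 + 4 = 53
Numerator = 49 - 53 = -4
Denominator = 2*7*2 = 28
cos(theta2) = -4/28 = -1/7

-1/7


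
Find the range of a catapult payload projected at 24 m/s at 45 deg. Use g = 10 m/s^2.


Given: v0 = 24 m/s, theta = 45 deg, g = 10 m/s^2
sin(2*45) = sin(90) = 1
Using R = v0^2 * sin(2*theta) / g
R = 24^2 * 1 / 10
R = 576 / 10
R = 288/5 m

288/5 m


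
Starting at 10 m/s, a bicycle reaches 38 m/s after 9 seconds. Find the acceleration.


Given: initial velocity v0 = 10 m/s, final velocity v = 38 m/s, time t = 9 s
Using a = (v - v0) / t
a = (38 - 10) / 9
a = 28 / 9
a = 28/9 m/s^2

28/9 m/s^2


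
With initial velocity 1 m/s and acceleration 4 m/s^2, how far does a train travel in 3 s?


Given: v0 = 1 m/s, a = 4 m/s^2, t = 3 s
Using s = v0*t + (1/2)*a*t^2
s = 1*3 + (1/2)*4*3^2
s = 3 + (1/2)*36
s = 3 + 18
s = 21

21 m


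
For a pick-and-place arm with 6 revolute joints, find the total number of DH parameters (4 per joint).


Given: 6 joints, 4 DH parameters per joint (d, theta, a, alpha)
Total DH parameters = number_of_joints * 4
Total = 6 * 4
Total = 24

24


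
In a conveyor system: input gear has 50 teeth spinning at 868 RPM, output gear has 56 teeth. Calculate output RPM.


Given: N1 = 50 teeth, w1 = 868 RPM, N2 = 56 teeth
Using N1*w1 = N2*w2
w2 = N1*w1 / N2
w2 = 50*868 / 56
w2 = 43400 / 56
w2 = 775 RPM

775 RPM


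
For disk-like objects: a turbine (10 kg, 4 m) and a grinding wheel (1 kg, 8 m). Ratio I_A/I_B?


Given: M1=10 kg, R1=4 m, M2=1 kg, R2=8 m
For a disk: I = (1/2)*M*R^2, so I_A/I_B = (M1*R1^2)/(M2*R2^2)
M1*R1^2 = 10*16 = 160
M2*R2^2 = 1*64 = 64
I_A/I_B = 160/64 = 5/2

5/2


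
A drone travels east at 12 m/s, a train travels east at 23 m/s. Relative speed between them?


Given: v_A = 12 m/s east, v_B = 23 m/s east
Both move in the same direction; relative speed = |v_A - v_B|
|12 - 23| = |-11|
= 11 m/s

11 m/s


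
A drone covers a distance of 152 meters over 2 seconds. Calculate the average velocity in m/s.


Given: distance d = 152 m, time t = 2 s
Using v = d / t
v = 152 / 2
v = 76 m/s

76 m/s


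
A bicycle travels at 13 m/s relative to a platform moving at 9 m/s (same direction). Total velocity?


Given: object velocity = 13 m/s, platform velocity = 9 m/s (same direction)
Using classical velocity addition: v_total = v_object + v_platform
v_total = 13 + 9
v_total = 22 m/s

22 m/s


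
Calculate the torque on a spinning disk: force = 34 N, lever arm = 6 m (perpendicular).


Given: F = 34 N, r = 6 m, angle = 90 deg (perpendicular)
Using tau = F * r * sin(90)
sin(90) = 1
tau = 34 * 6 * 1
tau = 204 Nm

204 Nm


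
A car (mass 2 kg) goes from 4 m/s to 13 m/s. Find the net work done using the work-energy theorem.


Given: m = 2 kg, v0 = 4 m/s, v = 13 m/s
Using W = (1/2)*m*(v^2 - v0^2)
v^2 = 13^2 = 169
v0^2 = 4^2 = 16
v^2 - v0^2 = 169 - 16 = 153
W = (1/2)*2*153 = 153 J

153 J


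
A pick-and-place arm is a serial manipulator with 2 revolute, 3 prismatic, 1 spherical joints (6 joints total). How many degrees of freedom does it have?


Given: serial robot with 2 revolute, 3 prismatic, 1 spherical joints
DOF contribution per joint type: revolute=1, prismatic=1, spherical=3, fixed=0
DOF = 2*1 + 3*1 + 1*3
DOF = 8

8


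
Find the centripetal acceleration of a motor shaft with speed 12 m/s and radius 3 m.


Given: v = 12 m/s, r = 3 m
Using a_c = v^2 / r
a_c = 12^2 / 3
a_c = 144 / 3
a_c = 48 m/s^2

48 m/s^2


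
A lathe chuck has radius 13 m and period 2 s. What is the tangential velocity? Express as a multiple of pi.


Given: radius r = 13 m, period T = 2 s
Using v = 2*pi*r / T
v = 2*pi*13 / 2
v = 26*pi / 2
v = 13*pi m/s

13*pi m/s


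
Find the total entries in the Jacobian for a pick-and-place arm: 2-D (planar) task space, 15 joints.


Given: task space dimension = 2, joints = 15
Jacobian is a 2 x 15 matrix
Total entries = rows * columns
Total = 2 * 15
Total = 30

30


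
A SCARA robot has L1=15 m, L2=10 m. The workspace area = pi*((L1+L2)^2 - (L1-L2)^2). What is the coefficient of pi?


Given: L1 = 15, L2 = 10
(L1+L2)^2 = (25)^2 = 625
(L1-L2)^2 = (5)^2 = 25
Difference = 625 - 25 = 600
This equals 4*L1*L2 = 4*15*10 = 600
Workspace area = 600*pi

600


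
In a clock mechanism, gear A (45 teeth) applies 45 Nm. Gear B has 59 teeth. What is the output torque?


Given: N1 = 45, N2 = 59, T1 = 45 Nm
Using T2/T1 = N2/N1
T2 = T1 * N2 / N1
T2 = 45 * 59 / 45
T2 = 2655 / 45
T2 = 59 Nm

59 Nm


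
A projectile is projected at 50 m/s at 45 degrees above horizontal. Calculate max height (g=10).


Given: v0 = 50 m/s, theta = 45 deg, g = 10 m/s^2
sin^2(45) = 1/2
Using H = v0^2 * sin^2(theta) / (2*g)
H = 50^2 * 1/2 / (2*10)
H = 2500 * 1/2 / 20
H = 1250 / 20
H = 125/2 m

125/2 m


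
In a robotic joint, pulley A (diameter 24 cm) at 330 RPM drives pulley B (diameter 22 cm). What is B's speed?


Given: D1 = 24 cm, w1 = 330 RPM, D2 = 22 cm
Using D1*w1 = D2*w2
w2 = D1*w1 / D2
w2 = 24*330 / 22
w2 = 7920 / 22
w2 = 360 RPM

360 RPM


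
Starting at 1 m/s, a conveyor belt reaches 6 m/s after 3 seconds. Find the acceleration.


Given: initial velocity v0 = 1 m/s, final velocity v = 6 m/s, time t = 3 s
Using a = (v - v0) / t
a = (6 - 1) / 3
a = 5 / 3
a = 5/3 m/s^2

5/3 m/s^2


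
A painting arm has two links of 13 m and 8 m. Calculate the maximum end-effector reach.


Given: L1 = 13 m, L2 = 8 m
For a 2-link planar arm, max reach = L1 + L2 (fully extended)
Max reach = 13 + 8
Max reach = 21 m

21 m


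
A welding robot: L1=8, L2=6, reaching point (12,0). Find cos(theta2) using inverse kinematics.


Given: L1 = 8, L2 = 6, target (x, y) = (12, 0)
Using cos(theta2) = (x^2 + y^2 - L1^2 - L2^2) / (2*L1*L2)
x^2 + y^2 = 12^2 + 0 = 144
L1^2 + L2^2 = 64 + 36 = 100
Numerator = 144 - 100 = 44
Denominator = 2*8*6 = 96
cos(theta2) = 44/96 = 11/24

11/24


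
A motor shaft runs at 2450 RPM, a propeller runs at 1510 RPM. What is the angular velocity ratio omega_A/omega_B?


Given: RPM_A = 2450, RPM_B = 1510
omega = 2*pi*RPM/60, so omega_A/omega_B = RPM_A / RPM_B
omega_A/omega_B = 2450 / 1510
omega_A/omega_B = 245/151

245/151


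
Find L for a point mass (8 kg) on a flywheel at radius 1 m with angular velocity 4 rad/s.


Given: m = 8 kg, r = 1 m, omega = 4 rad/s
For a point mass: I = m*r^2
I = 8*1^2 = 8*1 = 8
L = I*omega = 8*4
L = 32 kg*m^2/s

32 kg*m^2/s


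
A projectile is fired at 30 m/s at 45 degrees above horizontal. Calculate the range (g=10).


Given: v0 = 30 m/s, theta = 45 deg, g = 10 m/s^2
sin(2*45) = sin(90) = 1
Using R = v0^2 * sin(2*theta) / g
R = 30^2 * 1 / 10
R = 900 / 10
R = 90 m

90 m


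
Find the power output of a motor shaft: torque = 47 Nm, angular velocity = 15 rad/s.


Given: tau = 47 Nm, omega = 15 rad/s
Using P = tau * omega
P = 47 * 15
P = 705 W

705 W


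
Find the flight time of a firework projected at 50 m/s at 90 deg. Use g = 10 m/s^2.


Given: v0 = 50 m/s, theta = 90 deg, g = 10 m/s^2
sin(90) = 1
Using T = 2*v0*sin(theta) / g
T = 2*50*1 / 10
T = 100 / 10
T = 10 s

10 s


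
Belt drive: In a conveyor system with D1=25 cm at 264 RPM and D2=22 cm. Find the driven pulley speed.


Given: D1 = 25 cm, w1 = 264 RPM, D2 = 22 cm
Using D1*w1 = D2*w2
w2 = D1*w1 / D2
w2 = 25*264 / 22
w2 = 6600 / 22
w2 = 300 RPM

300 RPM


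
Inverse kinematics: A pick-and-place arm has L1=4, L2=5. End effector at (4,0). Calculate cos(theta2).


Given: L1 = 4, L2 = 5, target (x, y) = (4, 0)
Using cos(theta2) = (x^2 + y^2 - L1^2 - L2^2) / (2*L1*L2)
x^2 + y^2 = 4^2 + 0 = 16
L1^2 + L2^2 = 16 + 25 = 41
Numerator = 16 - 41 = -25
Denominator = 2*4*5 = 40
cos(theta2) = -25/40 = -5/8

-5/8


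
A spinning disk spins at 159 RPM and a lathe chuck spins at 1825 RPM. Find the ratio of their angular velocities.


Given: RPM_A = 159, RPM_B = 1825
omega = 2*pi*RPM/60, so omega_A/omega_B = RPM_A / RPM_B
omega_A/omega_B = 159 / 1825
omega_A/omega_B = 159/1825

159/1825


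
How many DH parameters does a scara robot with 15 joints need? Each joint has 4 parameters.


Given: 15 joints, 4 DH parameters per joint (d, theta, a, alpha)
Total DH parameters = number_of_joints * 4
Total = 15 * 4
Total = 60

60


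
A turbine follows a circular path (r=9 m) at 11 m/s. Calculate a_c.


Given: v = 11 m/s, r = 9 m
Using a_c = v^2 / r
a_c = 11^2 / 9
a_c = 121 / 9
a_c = 121/9 m/s^2

121/9 m/s^2


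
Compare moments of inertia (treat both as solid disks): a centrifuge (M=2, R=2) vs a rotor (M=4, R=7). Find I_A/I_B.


Given: M1=2 kg, R1=2 m, M2=4 kg, R2=7 m
For a disk: I = (1/2)*M*R^2, so I_A/I_B = (M1*R1^2)/(M2*R2^2)
M1*R1^2 = 2*4 = 8
M2*R2^2 = 4*49 = 196
I_A/I_B = 8/196 = 2/49

2/49


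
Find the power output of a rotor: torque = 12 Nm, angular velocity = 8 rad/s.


Given: tau = 12 Nm, omega = 8 rad/s
Using P = tau * omega
P = 12 * 8
P = 96 W

96 W


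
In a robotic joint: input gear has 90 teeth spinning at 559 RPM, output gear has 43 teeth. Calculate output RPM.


Given: N1 = 90 teeth, w1 = 559 RPM, N2 = 43 teeth
Using N1*w1 = N2*w2
w2 = N1*w1 / N2
w2 = 90*559 / 43
w2 = 50310 / 43
w2 = 1170 RPM

1170 RPM


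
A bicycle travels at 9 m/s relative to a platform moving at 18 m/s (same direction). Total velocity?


Given: object velocity = 9 m/s, platform velocity = 18 m/s (same direction)
Using classical velocity addition: v_total = v_object + v_platform
v_total = 9 + 18
v_total = 27 m/s

27 m/s


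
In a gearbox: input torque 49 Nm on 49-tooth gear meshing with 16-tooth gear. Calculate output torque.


Given: N1 = 49, N2 = 16, T1 = 49 Nm
Using T2/T1 = N2/N1
T2 = T1 * N2 / N1
T2 = 49 * 16 / 49
T2 = 784 / 49
T2 = 16 Nm

16 Nm


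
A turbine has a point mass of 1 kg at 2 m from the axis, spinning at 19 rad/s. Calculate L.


Given: m = 1 kg, r = 2 m, omega = 19 rad/s
For a point mass: I = m*r^2
I = 1*2^2 = 1*4 = 4
L = I*omega = 4*19
L = 76 kg*m^2/s

76 kg*m^2/s


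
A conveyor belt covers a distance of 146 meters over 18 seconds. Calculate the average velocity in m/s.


Given: distance d = 146 m, time t = 18 s
Using v = d / t
v = 146 / 18
v = 73/9 m/s

73/9 m/s


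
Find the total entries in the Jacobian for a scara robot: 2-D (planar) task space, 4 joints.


Given: task space dimension = 2, joints = 4
Jacobian is a 2 x 4 matrix
Total entries = rows * columns
Total = 2 * 4
Total = 8

8


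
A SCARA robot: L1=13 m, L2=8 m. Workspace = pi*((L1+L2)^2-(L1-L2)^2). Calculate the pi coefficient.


Given: L1 = 13, L2 = 8
(L1+L2)^2 = (21)^2 = 441
(L1-L2)^2 = (5)^2 = 25
Difference = 441 - 25 = 416
This equals 4*L1*L2 = 4*13*8 = 416
Workspace area = 416*pi

416


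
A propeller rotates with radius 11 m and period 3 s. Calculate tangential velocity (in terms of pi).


Given: radius r = 11 m, period T = 3 s
Using v = 2*pi*r / T
v = 2*pi*11 / 3
v = 22*pi / 3
v = 22/3*pi m/s

22/3*pi m/s


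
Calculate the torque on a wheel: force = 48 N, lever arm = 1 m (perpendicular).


Given: F = 48 N, r = 1 m, angle = 90 deg (perpendicular)
Using tau = F * r * sin(90)
sin(90) = 1
tau = 48 * 1 * 1
tau = 48 Nm

48 Nm


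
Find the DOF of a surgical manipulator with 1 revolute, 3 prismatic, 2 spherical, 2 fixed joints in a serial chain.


Given: serial robot with 1 revolute, 3 prismatic, 2 spherical, 2 fixed joints
DOF contribution per joint type: revolute=1, prismatic=1, spherical=3, fixed=0
DOF = 1*1 + 3*1 + 2*3 + 2*0
DOF = 10

10


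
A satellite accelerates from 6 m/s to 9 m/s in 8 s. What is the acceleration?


Given: initial velocity v0 = 6 m/s, final velocity v = 9 m/s, time t = 8 s
Using a = (v - v0) / t
a = (9 - 6) / 8
a = 3 / 8
a = 3/8 m/s^2

3/8 m/s^2


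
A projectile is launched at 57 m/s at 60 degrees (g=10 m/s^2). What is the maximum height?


Given: v0 = 57 m/s, theta = 60 deg, g = 10 m/s^2
sin^2(60) = 3/4
Using H = v0^2 * sin^2(theta) / (2*g)
H = 57^2 * 3/4 / (2*10)
H = 3249 * 3/4 / 20
H = 9747/4 / 20
H = 9747/80 m

9747/80 m


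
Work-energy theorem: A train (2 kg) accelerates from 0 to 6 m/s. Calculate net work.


Given: m = 2 kg, v0 = 0 m/s, v = 6 m/s
Using W = (1/2)*m*(v^2 - v0^2)
v^2 = 6^2 = 36
v0^2 = 0^2 = 0
v^2 - v0^2 = 36 - 0 = 36
W = (1/2)*2*36 = 36 J

36 J


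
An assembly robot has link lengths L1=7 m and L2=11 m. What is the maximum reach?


Given: L1 = 7 m, L2 = 11 m
For a 2-link planar arm, max reach = L1 + L2 (fully extended)
Max reach = 7 + 11
Max reach = 18 m

18 m


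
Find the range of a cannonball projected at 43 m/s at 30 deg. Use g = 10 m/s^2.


Given: v0 = 43 m/s, theta = 30 deg, g = 10 m/s^2
sin(2*30) = sin(60) = sqrt(3)/2
Using R = v0^2 * sin(2*theta) / g
R = 43^2 * (sqrt(3)/2) / 10
R = 1849 * sqrt(3) / 20
R = 1849/20*sqrt(3) m

1849/20*sqrt(3) m


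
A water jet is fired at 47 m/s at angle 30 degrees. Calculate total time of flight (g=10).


Given: v0 = 47 m/s, theta = 30 deg, g = 10 m/s^2
sin(30) = 1/2
Using T = 2*v0*sin(theta) / g
T = 2*47*1/2 / 10
T = 47 / 10
T = 47/10 s

47/10 s


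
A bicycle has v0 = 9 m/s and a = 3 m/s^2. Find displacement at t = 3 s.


Given: v0 = 9 m/s, a = 3 m/s^2, t = 3 s
Using s = v0*t + (1/2)*a*t^2
s = 9*3 + (1/2)*3*3^2
s = 27 + (1/2)*27
s = 27 + 27/2
s = 81/2

81/2 m


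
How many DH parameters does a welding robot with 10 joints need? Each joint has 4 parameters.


Given: 10 joints, 4 DH parameters per joint (d, theta, a, alpha)
Total DH parameters = number_of_joints * 4
Total = 10 * 4
Total = 40

40


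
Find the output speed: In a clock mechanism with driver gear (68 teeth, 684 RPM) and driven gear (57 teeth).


Given: N1 = 68 teeth, w1 = 684 RPM, N2 = 57 teeth
Using N1*w1 = N2*w2
w2 = N1*w1 / N2
w2 = 68*684 / 57
w2 = 46512 / 57
w2 = 816 RPM

816 RPM


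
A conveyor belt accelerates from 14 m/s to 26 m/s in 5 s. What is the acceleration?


Given: initial velocity v0 = 14 m/s, final velocity v = 26 m/s, time t = 5 s
Using a = (v - v0) / t
a = (26 - 14) / 5
a = 12 / 5
a = 12/5 m/s^2

12/5 m/s^2


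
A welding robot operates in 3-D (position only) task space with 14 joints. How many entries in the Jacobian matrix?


Given: task space dimension = 3, joints = 14
Jacobian is a 3 x 14 matrix
Total entries = rows * columns
Total = 3 * 14
Total = 42

42


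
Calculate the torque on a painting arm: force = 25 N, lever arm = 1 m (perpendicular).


Given: F = 25 N, r = 1 m, angle = 90 deg (perpendicular)
Using tau = F * r * sin(90)
sin(90) = 1
tau = 25 * 1 * 1
tau = 25 Nm

25 Nm


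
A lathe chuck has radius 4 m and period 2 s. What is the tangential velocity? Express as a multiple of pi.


Given: radius r = 4 m, period T = 2 s
Using v = 2*pi*r / T
v = 2*pi*4 / 2
v = 8*pi / 2
v = 4*pi m/s

4*pi m/s


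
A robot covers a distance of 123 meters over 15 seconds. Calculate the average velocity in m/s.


Given: distance d = 123 m, time t = 15 s
Using v = d / t
v = 123 / 15
v = 41/5 m/s

41/5 m/s


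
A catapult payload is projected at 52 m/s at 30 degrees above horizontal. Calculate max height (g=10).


Given: v0 = 52 m/s, theta = 30 deg, g = 10 m/s^2
sin^2(30) = 1/4
Using H = v0^2 * sin^2(theta) / (2*g)
H = 52^2 * 1/4 / (2*10)
H = 2704 * 1/4 / 20
H = 676 / 20
H = 169/5 m

169/5 m


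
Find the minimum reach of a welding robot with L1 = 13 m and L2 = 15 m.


Given: L1 = 13 m, L2 = 15 m
For a 2-link planar arm, min reach = |L1 - L2| (second link folded back)
Min reach = |13 - 15|
Min reach = 2 m

2 m


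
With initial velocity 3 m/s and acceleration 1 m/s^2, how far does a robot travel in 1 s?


Given: v0 = 3 m/s, a = 1 m/s^2, t = 1 s
Using s = v0*t + (1/2)*a*t^2
s = 3*1 + (1/2)*1*1^2
s = 3 + (1/2)*1
s = 3 + 1/2
s = 7/2

7/2 m


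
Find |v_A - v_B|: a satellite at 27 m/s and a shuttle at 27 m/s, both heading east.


Given: v_A = 27 m/s east, v_B = 27 m/s east
Both move in the same direction; relative speed = |v_A - v_B|
|27 - 27| = |0|
= 0 m/s

0 m/s


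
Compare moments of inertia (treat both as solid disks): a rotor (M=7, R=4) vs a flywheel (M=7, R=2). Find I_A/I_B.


Given: M1=7 kg, R1=4 m, M2=7 kg, R2=2 m
For a disk: I = (1/2)*M*R^2, so I_A/I_B = (M1*R1^2)/(M2*R2^2)
M1*R1^2 = 7*16 = 112
M2*R2^2 = 7*4 = 28
I_A/I_B = 112/28 = 4

4


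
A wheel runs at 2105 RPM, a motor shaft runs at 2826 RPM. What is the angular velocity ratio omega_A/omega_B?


Given: RPM_A = 2105, RPM_B = 2826
omega = 2*pi*RPM/60, so omega_A/omega_B = RPM_A / RPM_B
omega_A/omega_B = 2105 / 2826
omega_A/omega_B = 2105/2826

2105/2826


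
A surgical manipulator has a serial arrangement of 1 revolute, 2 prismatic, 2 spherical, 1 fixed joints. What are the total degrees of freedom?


Given: serial robot with 1 revolute, 2 prismatic, 2 spherical, 1 fixed joints
DOF contribution per joint type: revolute=1, prismatic=1, spherical=3, fixed=0
DOF = 1*1 + 2*1 + 2*3 + 1*0
DOF = 9

9


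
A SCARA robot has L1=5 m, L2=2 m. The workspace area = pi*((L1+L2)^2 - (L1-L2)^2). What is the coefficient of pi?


Given: L1 = 5, L2 = 2
(L1+L2)^2 = (7)^2 = 49
(L1-L2)^2 = (3)^2 = 9
Difference = 49 - 9 = 40
This equals 4*L1*L2 = 4*5*2 = 40
Workspace area = 40*pi

40


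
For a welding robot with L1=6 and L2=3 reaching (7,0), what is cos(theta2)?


Given: L1 = 6, L2 = 3, target (x, y) = (7, 0)
Using cos(theta2) = (x^2 + y^2 - L1^2 - L2^2) / (2*L1*L2)
x^2 + y^2 = 7^2 + 0 = 49
L1^2 + L2^2 = 36 + 9 = 45
Numerator = 49 - 45 = 4
Denominator = 2*6*3 = 36
cos(theta2) = 4/36 = 1/9

1/9


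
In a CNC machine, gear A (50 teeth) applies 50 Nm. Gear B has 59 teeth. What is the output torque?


Given: N1 = 50, N2 = 59, T1 = 50 Nm
Using T2/T1 = N2/N1
T2 = T1 * N2 / N1
T2 = 50 * 59 / 50
T2 = 2950 / 50
T2 = 59 Nm

59 Nm


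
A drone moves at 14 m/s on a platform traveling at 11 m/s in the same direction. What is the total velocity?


Given: object velocity = 14 m/s, platform velocity = 11 m/s (same direction)
Using classical velocity addition: v_total = v_object + v_platform
v_total = 14 + 11
v_total = 25 m/s

25 m/s


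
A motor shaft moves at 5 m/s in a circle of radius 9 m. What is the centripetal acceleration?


Given: v = 5 m/s, r = 9 m
Using a_c = v^2 / r
a_c = 5^2 / 9
a_c = 25 / 9
a_c = 25/9 m/s^2

25/9 m/s^2


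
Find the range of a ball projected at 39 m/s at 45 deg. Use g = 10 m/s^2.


Given: v0 = 39 m/s, theta = 45 deg, g = 10 m/s^2
sin(2*45) = sin(90) = 1
Using R = v0^2 * sin(2*theta) / g
R = 39^2 * 1 / 10
R = 1521 / 10
R = 1521/10 m

1521/10 m


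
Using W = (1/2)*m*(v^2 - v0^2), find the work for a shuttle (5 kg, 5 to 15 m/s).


Given: m = 5 kg, v0 = 5 m/s, v = 15 m/s
Using W = (1/2)*m*(v^2 - v0^2)
v^2 = 15^2 = 225
v0^2 = 5^2 = 25
v^2 - v0^2 = 225 - 25 = 200
W = (1/2)*5*200 = 500 J

500 J


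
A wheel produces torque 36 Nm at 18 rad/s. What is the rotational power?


Given: tau = 36 Nm, omega = 18 rad/s
Using P = tau * omega
P = 36 * 18
P = 648 W

648 W


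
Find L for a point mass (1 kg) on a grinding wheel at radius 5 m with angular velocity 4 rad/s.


Given: m = 1 kg, r = 5 m, omega = 4 rad/s
For a point mass: I = m*r^2
I = 1*5^2 = 1*25 = 25
L = I*omega = 25*4
L = 100 kg*m^2/s

100 kg*m^2/s


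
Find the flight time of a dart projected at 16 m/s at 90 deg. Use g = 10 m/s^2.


Given: v0 = 16 m/s, theta = 90 deg, g = 10 m/s^2
sin(90) = 1
Using T = 2*v0*sin(theta) / g
T = 2*16*1 / 10
T = 32 / 10
T = 16/5 s

16/5 s


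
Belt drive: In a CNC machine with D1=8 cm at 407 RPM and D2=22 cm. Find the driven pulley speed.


Given: D1 = 8 cm, w1 = 407 RPM, D2 = 22 cm
Using D1*w1 = D2*w2
w2 = D1*w1 / D2
w2 = 8*407 / 22
w2 = 3256 / 22
w2 = 148 RPM

148 RPM


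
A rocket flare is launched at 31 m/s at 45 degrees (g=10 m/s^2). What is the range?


Given: v0 = 31 m/s, theta = 45 deg, g = 10 m/s^2
sin(2*45) = sin(90) = 1
Using R = v0^2 * sin(2*theta) / g
R = 31^2 * 1 / 10
R = 961 / 10
R = 961/10 m

961/10 m


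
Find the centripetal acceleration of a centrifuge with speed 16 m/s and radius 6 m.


Given: v = 16 m/s, r = 6 m
Using a_c = v^2 / r
a_c = 16^2 / 6
a_c = 256 / 6
a_c = 128/3 m/s^2

128/3 m/s^2


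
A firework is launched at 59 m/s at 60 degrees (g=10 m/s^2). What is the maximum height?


Given: v0 = 59 m/s, theta = 60 deg, g = 10 m/s^2
sin^2(60) = 3/4
Using H = v0^2 * sin^2(theta) / (2*g)
H = 59^2 * 3/4 / (2*10)
H = 3481 * 3/4 / 20
H = 10443/4 / 20
H = 10443/80 m

10443/80 m


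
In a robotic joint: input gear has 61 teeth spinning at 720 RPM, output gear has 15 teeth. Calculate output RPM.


Given: N1 = 61 teeth, w1 = 720 RPM, N2 = 15 teeth
Using N1*w1 = N2*w2
w2 = N1*w1 / N2
w2 = 61*720 / 15
w2 = 43920 / 15
w2 = 2928 RPM

2928 RPM


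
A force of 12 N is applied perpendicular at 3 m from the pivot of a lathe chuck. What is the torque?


Given: F = 12 N, r = 3 m, angle = 90 deg (perpendicular)
Using tau = F * r * sin(90)
sin(90) = 1
tau = 12 * 3 * 1
tau = 36 Nm

36 Nm


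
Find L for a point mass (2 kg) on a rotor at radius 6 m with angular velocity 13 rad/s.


Given: m = 2 kg, r = 6 m, omega = 13 rad/s
For a point mass: I = m*r^2
I = 2*6^2 = 2*36 = 72
L = I*omega = 72*13
L = 936 kg*m^2/s

936 kg*m^2/s


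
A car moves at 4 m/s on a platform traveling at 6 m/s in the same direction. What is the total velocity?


Given: object velocity = 4 m/s, platform velocity = 6 m/s (same direction)
Using classical velocity addition: v_total = v_object + v_platform
v_total = 4 + 6
v_total = 10 m/s

10 m/s


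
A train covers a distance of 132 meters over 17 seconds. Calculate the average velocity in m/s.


Given: distance d = 132 m, time t = 17 s
Using v = d / t
v = 132 / 17
v = 132/17 m/s

132/17 m/s
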